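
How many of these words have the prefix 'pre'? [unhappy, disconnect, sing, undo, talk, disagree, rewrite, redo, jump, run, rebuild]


Checking each word for prefix 'pre':
  'unhappy' -> no (count: 0)
  'disconnect' -> no (count: 0)
  'sing' -> no (count: 0)
  'undo' -> no (count: 0)
  'talk' -> no (count: 0)
  'disagree' -> no (count: 0)
  'rewrite' -> no (count: 0)
  'redo' -> no (count: 0)
  'jump' -> no (count: 0)
  'run' -> no (count: 0)
  'rebuild' -> no (count: 0)
Total with prefix 'pre': 0

0


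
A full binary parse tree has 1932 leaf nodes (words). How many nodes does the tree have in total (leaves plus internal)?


Leaf nodes (terminals): 1932
Internal nodes = n - 1 = 1932 - 1 = 1931
Total = leaves + internal = 1932 + 1931 = 3863

3863


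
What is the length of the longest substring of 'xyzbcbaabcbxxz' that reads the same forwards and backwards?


Scanning 'xyzbcbaabcbxxz' for palindromic substrings.
Substring at positions 3-10: 'bcbaabcb'.
Check: reverse('bcbaabcb') = 'bcbaabcb' -> palindrome confirmed.
Neighbouring characters ('z' / 'x') break symmetry, so it cannot extend further.
No longer palindromic substring exists; longest length = 8

8


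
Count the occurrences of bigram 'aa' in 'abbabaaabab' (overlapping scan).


Scanning 'abbabaaabab' for bigram 'aa':
  Position 0: 'ab' -> no
  Position 1: 'bb' -> no
  Position 2: 'ba' -> no
  Position 3: 'ab' -> no
  Position 4: 'ba' -> no
  Position 5: 'aa' -> MATCH
  Position 6: 'aa' -> MATCH
  Position 7: 'ab' -> no
  Position 8: 'ba' -> no
  Position 9: 'ab' -> no
Total matches: 2

2


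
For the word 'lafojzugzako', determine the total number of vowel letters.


Scanning each character of 'lafojzugzako':
  Position 1: 'l' -> consonant (running count: 0)
  Position 2: 'a' -> vowel (running count: 1)
  Position 3: 'f' -> consonant (running count: 1)
  Position 4: 'o' -> vowel (running count: 2)
  Position 5: 'j' -> consonant (running count: 2)
  Position 6: 'z' -> consonant (running count: 2)
  Position 7: 'u' -> vowel (running count: 3)
  Position 8: 'g' -> consonant (running count: 3)
  Position 9: 'z' -> consonant (running count: 3)
  Position 10: 'a' -> vowel (running count: 4)
  Position 11: 'k' -> consonant (running count: 4)
  Position 12: 'o' -> vowel (running count: 5)
Total vowels: 5

5


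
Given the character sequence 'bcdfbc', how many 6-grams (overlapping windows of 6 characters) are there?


String 'bcdfbc' has length L = 6.
Number of overlapping n-grams = L - n + 1
Substituting: 6 - 6 + 1 = 1

1


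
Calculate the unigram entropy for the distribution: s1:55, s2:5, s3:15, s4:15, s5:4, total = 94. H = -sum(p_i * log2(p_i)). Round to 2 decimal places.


Computing entropy H = -sum(p_i * log2(p_i)):
  s1: p = 55/94 = 0.5851, -p*log2(p) = 0.4524
  s2: p = 5/94 = 0.0532, -p*log2(p) = 0.2251
  s3: p = 15/94 = 0.1596, -p*log2(p) = 0.4225
  s4: p = 15/94 = 0.1596, -p*log2(p) = 0.4225
  s5: p = 4/94 = 0.0426, -p*log2(p) = 0.1938
H = sum of terms = 1.7163
Rounded to 2 decimals: 1.72

1.72


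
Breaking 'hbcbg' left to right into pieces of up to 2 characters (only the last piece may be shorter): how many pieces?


'hbcbg' has 5 characters.
Chunking with max size 2:
  Chunk 1: 'hb' (positions 0-1)
  Chunk 2: 'cb' (positions 2-3)
  Chunk 3: 'g' (positions 4-4)
Total chunks: ceil(5 / 2) = 3

3


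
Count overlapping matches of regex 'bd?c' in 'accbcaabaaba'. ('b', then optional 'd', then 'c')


Pattern: bd?c means 'b', then optional 'd', then 'c'.
Scanning 'accbcaabaaba' position-by-position:
  Pos 0: window 'acc' -> no
  Pos 1: window 'ccb' -> no
  Pos 2: window 'cbc' -> no
  Pos 3: window 'bca' -> MATCH
  Pos 4: window 'caa' -> no
  Pos 5: window 'aab' -> no
  Pos 6: window 'aba' -> no
  Pos 7: window 'baa' -> no
  Pos 8: window 'aab' -> no
  Pos 9: window 'aba' -> no
  Pos 10: window 'ba' -> no
  Pos 11: window 'a' -> no
Total matches: 1

1


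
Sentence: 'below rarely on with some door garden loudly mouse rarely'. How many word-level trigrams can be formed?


Word trigrams from [10] words:
  Trigram 1: (below rarely on)
  Trigram 2: (rarely on with)
  Trigram 3: (on with some)
  Trigram 4: (with some door)
  Trigram 5: (some door garden)
  Trigram 6: (door garden loudly)
  Trigram 7: (garden loudly mouse)
  Trigram 8: (loudly mouse rarely)
Total word trigrams: 10 - 2 = 8

8


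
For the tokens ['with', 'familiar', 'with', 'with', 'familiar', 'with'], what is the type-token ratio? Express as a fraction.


Tokens: 6
Unique types: ('familiar', 'with') = 2
TTR = 2/6
Simplify: divide both by 2 -> 1/3
TTR = 1/3

1/3


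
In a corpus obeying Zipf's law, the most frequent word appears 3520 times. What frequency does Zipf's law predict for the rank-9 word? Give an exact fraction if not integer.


Zipf's law: freq(rank) = f1 / rank
f1 = 3520, rank = 9
freq = 3520 / 9
GCD(3520, 9) = 1
Simplified: 3520/9

3520/9


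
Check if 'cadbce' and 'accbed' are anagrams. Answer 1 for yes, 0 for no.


Sort characters of 'cadbce': 'abccde'
Sort characters of 'accbed': 'abccde'
Sorted forms match -> they ARE anagrams
Result: 1

1


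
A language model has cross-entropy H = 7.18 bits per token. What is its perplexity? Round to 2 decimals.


Perplexity formula: PP = 2^H
H = 7.18
PP = 2^7.18
Decompose: 2^7.18 = 2^7 * 2^0.18
2^7 = 128, 2^0.18 ~ 1.1328839
PP ~ 128 * 1.1328839 = 145.0091392
Rounded to 2 decimals: 145.01

145.01


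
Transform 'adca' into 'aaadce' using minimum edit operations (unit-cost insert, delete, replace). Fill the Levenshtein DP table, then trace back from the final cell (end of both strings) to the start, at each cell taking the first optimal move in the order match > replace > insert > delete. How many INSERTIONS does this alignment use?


Edit distance = 3. Backtracking from cell (4, 6) with preference match > replace > insert > delete,
then listing the resulting alignment 'adca' -> 'aaadce' left to right:
  Step 1: insert 'a' [insertion #1]
  Step 2: insert 'a' [insertion #2]
  Step 3: keep 'a'
  Step 4: keep 'd'
  Step 5: keep 'c'
  Step 6: replace a->e
Total insertions: 2

2


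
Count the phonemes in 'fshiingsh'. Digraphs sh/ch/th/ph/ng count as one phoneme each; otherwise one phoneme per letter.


Parsing 'fshiingsh' greedily, digraphs first:
  'f' -> consonant phoneme (phonemes so far: 1)
  'sh' -> digraph (1 consonant phoneme) (phonemes so far: 2)
  'i' -> vowel phoneme (phonemes so far: 3)
  'i' -> vowel phoneme (phonemes so far: 4)
  'ng' -> digraph (1 consonant phoneme) (phonemes so far: 5)
  'sh' -> digraph (1 consonant phoneme) (phonemes so far: 6)
Total phonemes: 6

6


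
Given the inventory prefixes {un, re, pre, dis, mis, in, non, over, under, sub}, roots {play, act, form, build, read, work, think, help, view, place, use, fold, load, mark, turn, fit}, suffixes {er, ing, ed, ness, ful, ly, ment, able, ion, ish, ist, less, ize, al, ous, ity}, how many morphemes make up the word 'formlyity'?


Segmenting 'formlyity' against the inventory:
  'form' -> root (morpheme 1)
  'ly' -> suffix (morpheme 2)
  'ity' -> suffix (morpheme 3)
Total morphemes: 3

3


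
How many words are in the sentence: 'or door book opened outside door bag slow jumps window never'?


Counting words by splitting on spaces:
  Word 1: 'or'
  Word 2: 'door'
  Word 3: 'book'
  Word 4: 'opened'
  Word 5: 'outside'
  Word 6: 'door'
  Word 7: 'bag'
  Word 8: 'slow'
  Word 9: 'jumps'
  Word 10: 'window'
  Word 11: 'never'
Total words: 11

11


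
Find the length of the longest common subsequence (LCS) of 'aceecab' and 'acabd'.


DP table for LCS of 'aceecab' and 'acabd':
       a  c  a  b  d
    0  0  0  0  0  0
  a 0  1  1  1  1  1
  c 0  1  2  2  2  2
  e 0  1  2  2  2  2
  e 0  1  2  2  2  2
  c 0  1  2  2  2  2
  a 0  1  2  3  3  3
  b 0  1  2  3  4  4
LCS: 'acab'
LCS length = 4

4


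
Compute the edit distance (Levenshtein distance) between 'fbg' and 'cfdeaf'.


Building DP table for s1='fbg' (len 3) and s2='cfdeaf' (len 6):
       c  f  d  e  a  f
    0  1  2  3  4  5  6
  f 1  1  1  2  3  4  5
  b 2  2  2  2  3  4  5
  g 3  3  3  3  3  4  5
Edit distance = dp[3][6] = 5

5


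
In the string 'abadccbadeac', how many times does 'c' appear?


Scanning 'abadccbadeac' for 'c':
  Position 4: 'c' -> MATCH (count: 1)
  Position 5: 'c' -> MATCH (count: 2)
  Position 11: 'c' -> MATCH (count: 3)
Total occurrences of 'c': 3

3


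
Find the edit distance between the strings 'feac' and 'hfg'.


Building DP table for s1='feac' (len 4) and s2='hfg' (len 3):
       h  f  g
    0  1  2  3
  f 1  1  1  2
  e 2  2  2  2
  a 3  3  3  3
  c 4  4  4  4
Edit distance = dp[4][3] = 4

4


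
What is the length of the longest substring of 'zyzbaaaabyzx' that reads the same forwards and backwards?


Scanning 'zyzbaaaabyzx' for palindromic substrings.
Substring at positions 3-8: 'baaaab'.
Check: reverse('baaaab') = 'baaaab' -> palindrome confirmed.
Neighbouring characters ('z' / 'y') break symmetry, so it cannot extend further.
No longer palindromic substring exists; longest length = 6

6


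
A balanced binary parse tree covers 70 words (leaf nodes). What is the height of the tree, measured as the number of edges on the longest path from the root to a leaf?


In a balanced binary tree with n leaves the deepest leaf is ceil(log2(n)) edges below the root.
log2(70) = 6.1293
ceil(6.1293) = 7
height (edges) = 7

7


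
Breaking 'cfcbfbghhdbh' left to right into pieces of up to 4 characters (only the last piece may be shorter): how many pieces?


'cfcbfbghhdbh' has 12 characters.
Chunking with max size 4:
  Chunk 1: 'cfcb' (positions 0-3)
  Chunk 2: 'fbgh' (positions 4-7)
  Chunk 3: 'hdbh' (positions 8-11)
Total chunks: ceil(12 / 4) = 3

3


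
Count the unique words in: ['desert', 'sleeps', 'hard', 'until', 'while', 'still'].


Listing all tokens and tracking unique types:
  Token 1: 'desert' -> NEW (unique so far: 1)
  Token 2: 'sleeps' -> NEW (unique so far: 2)
  Token 3: 'hard' -> NEW (unique so far: 3)
  Token 4: 'until' -> NEW (unique so far: 4)
  Token 5: 'while' -> NEW (unique so far: 5)
  Token 6: 'still' -> NEW (unique so far: 6)
Unique types: ('desert', 'hard', 'sleeps', 'still', 'until', 'while')
Vocabulary size: 6

6


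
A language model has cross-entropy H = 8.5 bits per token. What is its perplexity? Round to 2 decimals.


Perplexity formula: PP = 2^H
H = 8.5
PP = 2^8.5
Decompose: 2^8.5 = 2^8 * 2^0.5 = 2^8 * sqrt(2)
2^8 = 256, sqrt(2) ~ 1.4142136
PP ~ 256 * 1.4142136 = 362.0386816
Rounded to 2 decimals: 362.04

362.04


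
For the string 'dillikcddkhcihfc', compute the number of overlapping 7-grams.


String 'dillikcddkhcihfc' has length L = 16.
Number of overlapping n-grams = L - n + 1
Substituting: 16 - 7 + 1 = 10

10


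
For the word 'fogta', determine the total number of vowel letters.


Scanning each character of 'fogta':
  Position 1: 'f' -> consonant (running count: 0)
  Position 2: 'o' -> vowel (running count: 1)
  Position 3: 'g' -> consonant (running count: 1)
  Position 4: 't' -> consonant (running count: 1)
  Position 5: 'a' -> vowel (running count: 2)
Total vowels: 2

2


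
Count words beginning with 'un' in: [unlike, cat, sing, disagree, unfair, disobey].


Checking each word for prefix 'un':
  'unlike' -> YES, starts with 'un' (count: 1)
  'cat' -> no (count: 1)
  'sing' -> no (count: 1)
  'disagree' -> no (count: 1)
  'unfair' -> YES, starts with 'un' (count: 2)
  'disobey' -> no (count: 2)
Total with prefix 'un': 2

2


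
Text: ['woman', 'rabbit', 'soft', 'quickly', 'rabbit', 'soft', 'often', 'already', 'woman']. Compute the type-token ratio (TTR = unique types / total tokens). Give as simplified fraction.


Tokens: 9
Unique types: ('already', 'often', 'quickly', 'rabbit', 'soft', 'woman') = 6
TTR = 6/9
Simplify: divide both by 3 -> 2/3
TTR = 2/3

2/3


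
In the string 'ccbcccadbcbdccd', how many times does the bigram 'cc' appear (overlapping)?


Scanning 'ccbcccadbcbdccd' for bigram 'cc':
  Position 0: 'cc' -> MATCH
  Position 1: 'cb' -> no
  Position 2: 'bc' -> no
  Position 3: 'cc' -> MATCH
  Position 4: 'cc' -> MATCH
  Position 5: 'ca' -> no
  Position 6: 'ad' -> no
  Position 7: 'db' -> no
  Position 8: 'bc' -> no
  Position 9: 'cb' -> no
  Position 10: 'bd' -> no
  Position 11: 'dc' -> no
  Position 12: 'cc' -> MATCH
  Position 13: 'cd' -> no
Total matches: 4

4


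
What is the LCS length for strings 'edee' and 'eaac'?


DP table for LCS of 'edee' and 'eaac':
       e  a  a  c
    0  0  0  0  0
  e 0  1  1  1  1
  d 0  1  1  1  1
  e 0  1  1  1  1
  e 0  1  1  1  1
LCS: 'e'
LCS length = 1

1


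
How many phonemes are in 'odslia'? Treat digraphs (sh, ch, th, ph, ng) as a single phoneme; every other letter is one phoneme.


Parsing 'odslia' greedily, digraphs first:
  'o' -> vowel phoneme (phonemes so far: 1)
  'd' -> consonant phoneme (phonemes so far: 2)
  's' -> consonant phoneme (phonemes so far: 3)
  'l' -> consonant phoneme (phonemes so far: 4)
  'i' -> vowel phoneme (phonemes so far: 5)
  'a' -> vowel phoneme (phonemes so far: 6)
Total phonemes: 6

6


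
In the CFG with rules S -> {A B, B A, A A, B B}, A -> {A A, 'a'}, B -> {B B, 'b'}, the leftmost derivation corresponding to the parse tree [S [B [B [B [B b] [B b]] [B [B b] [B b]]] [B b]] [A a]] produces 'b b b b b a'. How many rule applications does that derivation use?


Every bracketed nonterminal node [X ...] in the tree is produced by exactly one rule application.
Reading the tree off as a leftmost derivation:
  Step 1: S  =>  B A   (applied S -> B A)
  Step 2: B A  =>  B B A   (applied B -> B B)
  Step 3: B B A  =>  B B B A   (applied B -> B B)
  Step 4: B B B A  =>  B B B B A   (applied B -> B B)
  Step 5: B B B B A  =>  b B B B A   (applied B -> b)
  Step 6: b B B B A  =>  b b B B A   (applied B -> b)
  Step 7: b b B B A  =>  b b B B B A   (applied B -> B B)
  Step 8: b b B B B A  =>  b b b B B A   (applied B -> b)
  Step 9: b b b B B A  =>  b b b b B A   (applied B -> b)
  Step 10: b b b b B A  =>  b b b b b A   (applied B -> b)
  Step 11: b b b b b A  =>  b b b b b a   (applied A -> a)
Final yield: b b b b b a
Total rewrite steps: 11

11


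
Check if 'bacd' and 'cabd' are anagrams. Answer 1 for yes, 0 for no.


Sort characters of 'bacd': 'abcd'
Sort characters of 'cabd': 'abcd'
Sorted forms match -> they ARE anagrams
Result: 1

1


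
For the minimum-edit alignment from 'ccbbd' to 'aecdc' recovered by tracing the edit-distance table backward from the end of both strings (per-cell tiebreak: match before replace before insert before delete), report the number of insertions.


Edit distance = 5. Backtracking from cell (5, 5) with preference match > replace > insert > delete,
then listing the resulting alignment 'ccbbd' -> 'aecdc' left to right:
  Step 1: replace c->a
  Step 2: replace c->e
  Step 3: replace b->c
  Step 4: replace b->d
  Step 5: replace d->c
Total insertions: 0

0


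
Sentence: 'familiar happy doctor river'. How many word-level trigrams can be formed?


Word trigrams from [4] words:
  Trigram 1: (familiar happy doctor)
  Trigram 2: (happy doctor river)
Total word trigrams: 4 - 2 = 2

2


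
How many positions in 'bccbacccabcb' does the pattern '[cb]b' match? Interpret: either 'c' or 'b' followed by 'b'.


Pattern: [cb]b means either 'c' or 'b' followed by 'b'.
Scanning 'bccbacccabcb' position-by-position:
  Pos 0: window 'bc' -> no
  Pos 1: window 'cc' -> no
  Pos 2: window 'cb' -> MATCH
  Pos 3: window 'ba' -> no
  Pos 4: window 'ac' -> no
  Pos 5: window 'cc' -> no
  Pos 6: window 'cc' -> no
  Pos 7: window 'ca' -> no
  Pos 8: window 'ab' -> no
  Pos 9: window 'bc' -> no
  Pos 10: window 'cb' -> MATCH
  Pos 11: window 'b' -> no
Total matches: 2

2


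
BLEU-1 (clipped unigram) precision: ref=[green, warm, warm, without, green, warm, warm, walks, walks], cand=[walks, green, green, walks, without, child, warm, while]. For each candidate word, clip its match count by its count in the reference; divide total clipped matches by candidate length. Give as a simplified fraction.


Reference word counts: {'green': 2, 'walks': 2, 'warm': 4, 'without': 1}
Checking each candidate word (with clipping):
  'walks' -> in reference (ref count 2, used 1/2) -> match (matches: 1)
  'green' -> in reference (ref count 2, used 1/2) -> match (matches: 2)
  'green' -> in reference (ref count 2, used 2/2) -> match (matches: 3)
  'walks' -> in reference (ref count 2, used 2/2) -> match (matches: 4)
  'without' -> in reference (ref count 1, used 1/1) -> match (matches: 5)
  'child' -> not in reference -> no match (matches: 5)
  'warm' -> in reference (ref count 4, used 1/4) -> match (matches: 6)
  'while' -> not in reference -> no match (matches: 6)
Clipped matches: 6, Candidate length: 8
Precision = 6/8 = 3/4

3/4


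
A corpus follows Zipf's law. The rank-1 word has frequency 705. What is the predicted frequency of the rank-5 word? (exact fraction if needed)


Zipf's law: freq(rank) = f1 / rank
f1 = 705, rank = 5
freq = 705 / 5
= 141

141


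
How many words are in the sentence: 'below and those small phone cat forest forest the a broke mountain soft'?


Counting words by splitting on spaces:
  Word 1: 'below'
  Word 2: 'and'
  Word 3: 'those'
  Word 4: 'small'
  Word 5: 'phone'
  Word 6: 'cat'
  Word 7: 'forest'
  Word 8: 'forest'
  Word 9: 'the'
  Word 10: 'a'
  Word 11: 'broke'
  Word 12: 'mountain'
  Word 13: 'soft'
Total words: 13

13


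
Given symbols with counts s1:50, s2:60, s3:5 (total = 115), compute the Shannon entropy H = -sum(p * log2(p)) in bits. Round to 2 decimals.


Computing entropy H = -sum(p_i * log2(p_i)):
  s1: p = 50/115 = 0.4348, -p*log2(p) = 0.5224
  s2: p = 60/115 = 0.5217, -p*log2(p) = 0.4897
  s3: p = 5/115 = 0.0435, -p*log2(p) = 0.1967
H = sum of terms = 1.2088
Rounded to 2 decimals: 1.21

1.21


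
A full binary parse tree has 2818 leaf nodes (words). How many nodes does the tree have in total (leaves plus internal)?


Leaf nodes (terminals): 2818
Internal nodes = n - 1 = 2818 - 1 = 2817
Total = leaves + internal = 2818 + 2817 = 5635

5635


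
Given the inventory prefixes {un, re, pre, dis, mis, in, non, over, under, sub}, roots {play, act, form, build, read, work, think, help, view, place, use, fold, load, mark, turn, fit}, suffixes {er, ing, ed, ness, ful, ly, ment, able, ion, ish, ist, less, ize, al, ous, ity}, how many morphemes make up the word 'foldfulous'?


Segmenting 'foldfulous' against the inventory:
  'fold' -> root (morpheme 1)
  'ful' -> suffix (morpheme 2)
  'ous' -> suffix (morpheme 3)
Total morphemes: 3

3


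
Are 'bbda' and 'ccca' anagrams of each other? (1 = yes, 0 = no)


Sort characters of 'bbda': 'abbd'
Sort characters of 'ccca': 'accc'
Sorted forms differ -> they are NOT anagrams
Result: 0

0


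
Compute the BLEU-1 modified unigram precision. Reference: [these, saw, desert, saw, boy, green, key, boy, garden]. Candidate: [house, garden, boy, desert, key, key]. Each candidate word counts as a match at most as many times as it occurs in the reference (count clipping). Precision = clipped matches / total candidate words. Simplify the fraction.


Reference word counts: {'boy': 2, 'desert': 1, 'garden': 1, 'green': 1, 'key': 1, 'saw': 2, 'these': 1}
Checking each candidate word (with clipping):
  'house' -> not in reference -> no match (matches: 0)
  'garden' -> in reference (ref count 1, used 1/1) -> match (matches: 1)
  'boy' -> in reference (ref count 2, used 1/2) -> match (matches: 2)
  'desert' -> in reference (ref count 1, used 1/1) -> match (matches: 3)
  'key' -> in reference (ref count 1, used 1/1) -> match (matches: 4)
  'key' -> ref count 1 already used up (1/1) -> clipped, no match (matches: 4)
Clipped matches: 4, Candidate length: 6
Precision = 4/6 = 2/3

2/3


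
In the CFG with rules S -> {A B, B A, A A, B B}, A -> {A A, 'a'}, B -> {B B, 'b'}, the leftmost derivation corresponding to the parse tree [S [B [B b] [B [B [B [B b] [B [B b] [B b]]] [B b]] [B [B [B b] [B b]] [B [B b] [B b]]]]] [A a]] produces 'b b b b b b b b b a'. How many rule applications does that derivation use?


Every bracketed nonterminal node [X ...] in the tree is produced by exactly one rule application.
Reading the tree off as a leftmost derivation:
  Step 1: S  =>  B A   (applied S -> B A)
  Step 2: B A  =>  B B A   (applied B -> B B)
  Step 3: B B A  =>  b B A   (applied B -> b)
  Step 4: b B A  =>  b B B A   (applied B -> B B)
  Step 5: b B B A  =>  b B B B A   (applied B -> B B)
  Step 6: b B B B A  =>  b B B B B A   (applied B -> B B)
  Step 7: b B B B B A  =>  b b B B B A   (applied B -> b)
  Step 8: b b B B B A  =>  b b B B B B A   (applied B -> B B)
  Step 9: b b B B B B A  =>  b b b B B B A   (applied B -> b)
  Step 10: b b b B B B A  =>  b b b b B B A   (applied B -> b)
  Step 11: b b b b B B A  =>  b b b b b B A   (applied B -> b)
  Step 12: b b b b b B A  =>  b b b b b B B A   (applied B -> B B)
  Step 13: b b b b b B B A  =>  b b b b b B B B A   (applied B -> B B)
  Step 14: b b b b b B B B A  =>  b b b b b b B B A   (applied B -> b)
  Step 15: b b b b b b B B A  =>  b b b b b b b B A   (applied B -> b)
  Step 16: b b b b b b b B A  =>  b b b b b b b B B A   (applied B -> B B)
  Step 17: b b b b b b b B B A  =>  b b b b b b b b B A   (applied B -> b)
  Step 18: b b b b b b b b B A  =>  b b b b b b b b b A   (applied B -> b)
  Step 19: b b b b b b b b b A  =>  b b b b b b b b b a   (applied A -> a)
Final yield: b b b b b b b b b a
Total rewrite steps: 19

19


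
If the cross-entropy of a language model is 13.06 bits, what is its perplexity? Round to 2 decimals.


Perplexity formula: PP = 2^H
H = 13.06
PP = 2^13.06
Decompose: 2^13.06 = 2^13 * 2^0.06
2^13 = 8192, 2^0.06 ~ 1.0424658
PP ~ 8192 * 1.0424658 = 8539.8798336
Rounded to 2 decimals: 8539.88

8539.88


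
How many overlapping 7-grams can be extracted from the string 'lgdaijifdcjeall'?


String 'lgdaijifdcjeall' has length L = 15.
Number of overlapping n-grams = L - n + 1
Substituting: 15 - 7 + 1 = 9

9


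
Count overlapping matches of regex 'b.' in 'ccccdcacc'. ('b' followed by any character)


Pattern: b. means 'b' followed by any character.
Scanning 'ccccdcacc' position-by-position:
  Pos 0: window 'cc' -> no
  Pos 1: window 'cc' -> no
  Pos 2: window 'cc' -> no
  Pos 3: window 'cd' -> no
  Pos 4: window 'dc' -> no
  Pos 5: window 'ca' -> no
  Pos 6: window 'ac' -> no
  Pos 7: window 'cc' -> no
  Pos 8: window 'c' -> no
Total matches: 0

0


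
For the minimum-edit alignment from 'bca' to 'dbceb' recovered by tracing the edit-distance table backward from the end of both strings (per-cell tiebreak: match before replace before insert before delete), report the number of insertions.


Edit distance = 3. Backtracking from cell (3, 5) with preference match > replace > insert > delete,
then listing the resulting alignment 'bca' -> 'dbceb' left to right:
  Step 1: insert 'd' [insertion #1]
  Step 2: keep 'b'
  Step 3: keep 'c'
  Step 4: insert 'e' [insertion #2]
  Step 5: replace a->b
Total insertions: 2

2


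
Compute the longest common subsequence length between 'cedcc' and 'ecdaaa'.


DP table for LCS of 'cedcc' and 'ecdaaa':
       e  c  d  a  a  a
    0  0  0  0  0  0  0
  c 0  0  1  1  1  1  1
  e 0  1  1  1  1  1  1
  d 0  1  1  2  2  2  2
  c 0  1  2  2  2  2  2
  c 0  1  2  2  2  2  2
LCS: 'cd'
LCS length = 2

2


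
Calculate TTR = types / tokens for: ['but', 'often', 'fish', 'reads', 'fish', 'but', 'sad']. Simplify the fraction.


Tokens: 7
Unique types: ('but', 'fish', 'often', 'reads', 'sad') = 5
TTR = 5/7
Already in lowest terms.

5/7


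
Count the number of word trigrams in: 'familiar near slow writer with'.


Word trigrams from [5] words:
  Trigram 1: (familiar near slow)
  Trigram 2: (near slow writer)
  Trigram 3: (slow writer with)
Total word trigrams: 5 - 2 = 3

3


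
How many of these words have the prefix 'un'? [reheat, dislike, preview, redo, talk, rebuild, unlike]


Checking each word for prefix 'un':
  'reheat' -> no (count: 0)
  'dislike' -> no (count: 0)
  'preview' -> no (count: 0)
  'redo' -> no (count: 0)
  'talk' -> no (count: 0)
  'rebuild' -> no (count: 0)
  'unlike' -> YES, starts with 'un' (count: 1)
Total with prefix 'un': 1

1


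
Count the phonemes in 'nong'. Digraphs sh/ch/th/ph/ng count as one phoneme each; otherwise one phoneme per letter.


Parsing 'nong' greedily, digraphs first:
  'n' -> consonant phoneme (phonemes so far: 1)
  'o' -> vowel phoneme (phonemes so far: 2)
  'ng' -> digraph (1 consonant phoneme) (phonemes so far: 3)
Total phonemes: 3

3


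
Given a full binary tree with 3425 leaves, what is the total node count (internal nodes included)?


Leaf nodes (terminals): 3425
Internal nodes = n - 1 = 3425 - 1 = 3424
Total = leaves + internal = 3425 + 3424 = 6849

6849


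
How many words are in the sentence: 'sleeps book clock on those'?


Counting words by splitting on spaces:
  Word 1: 'sleeps'
  Word 2: 'book'
  Word 3: 'clock'
  Word 4: 'on'
  Word 5: 'those'
Total words: 5

5


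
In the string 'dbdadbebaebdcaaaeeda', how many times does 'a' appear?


Scanning 'dbdadbebaebdcaaaeeda' for 'a':
  Position 3: 'a' -> MATCH (count: 1)
  Position 8: 'a' -> MATCH (count: 2)
  Position 13: 'a' -> MATCH (count: 3)
  Position 14: 'a' -> MATCH (count: 4)
  Position 15: 'a' -> MATCH (count: 5)
  Position 19: 'a' -> MATCH (count: 6)
Total occurrences of 'a': 6

6


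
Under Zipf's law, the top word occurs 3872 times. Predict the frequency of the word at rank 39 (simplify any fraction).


Zipf's law: freq(rank) = f1 / rank
f1 = 3872, rank = 39
freq = 3872 / 39
GCD(3872, 39) = 1
Simplified: 3872/39

3872/39


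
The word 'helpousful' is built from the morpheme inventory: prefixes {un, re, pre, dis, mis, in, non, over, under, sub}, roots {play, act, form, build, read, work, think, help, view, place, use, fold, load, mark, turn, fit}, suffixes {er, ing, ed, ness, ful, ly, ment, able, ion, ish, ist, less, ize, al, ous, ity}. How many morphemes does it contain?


Segmenting 'helpousful' against the inventory:
  'help' -> root (morpheme 1)
  'ous' -> suffix (morpheme 2)
  'ful' -> suffix (morpheme 3)
Total morphemes: 3

3


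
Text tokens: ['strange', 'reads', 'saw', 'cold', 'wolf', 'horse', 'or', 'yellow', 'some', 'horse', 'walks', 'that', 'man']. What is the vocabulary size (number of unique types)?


Listing all tokens and tracking unique types:
  Token 1: 'strange' -> NEW (unique so far: 1)
  Token 2: 'reads' -> NEW (unique so far: 2)
  Token 3: 'saw' -> NEW (unique so far: 3)
  Token 4: 'cold' -> NEW (unique so far: 4)
  Token 5: 'wolf' -> NEW (unique so far: 5)
  Token 6: 'horse' -> NEW (unique so far: 6)
  Token 7: 'or' -> NEW (unique so far: 7)
  Token 8: 'yellow' -> NEW (unique so far: 8)
  Token 9: 'some' -> NEW (unique so far: 9)
  Token 10: 'horse' -> duplicate (unique so far: 9)
  Token 11: 'walks' -> NEW (unique so far: 10)
  Token 12: 'that' -> NEW (unique so far: 11)
  Token 13: 'man' -> NEW (unique so far: 12)
Unique types: ('cold', 'horse', 'man', 'or', 'reads', 'saw', 'some', 'strange', 'that', 'walks', 'wolf', 'yellow')
Vocabulary size: 12

12


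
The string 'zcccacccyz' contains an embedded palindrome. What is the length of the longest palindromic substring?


Scanning 'zcccacccyz' for palindromic substrings.
Substring at positions 1-7: 'cccaccc'.
Check: reverse('cccaccc') = 'cccaccc' -> palindrome confirmed.
Neighbouring characters ('z' / 'y') break symmetry, so it cannot extend further.
No longer palindromic substring exists; longest length = 7

7


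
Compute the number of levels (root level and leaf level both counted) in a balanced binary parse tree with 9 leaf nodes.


In a balanced binary tree with n leaves the deepest leaf is ceil(log2(n)) edges below the root,
so counting node levels inclusive of root and leaves gives ceil(log2(n)) + 1 levels.
log2(9) = 3.1699
ceil(3.1699) = 4
levels = 4 + 1 = 5

5


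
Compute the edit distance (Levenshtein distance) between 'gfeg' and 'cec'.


Building DP table for s1='gfeg' (len 4) and s2='cec' (len 3):
       c  e  c
    0  1  2  3
  g 1  1  2  3
  f 2  2  2  3
  e 3  3  2  3
  g 4  4  3  3
Edit distance = dp[4][3] = 3

3


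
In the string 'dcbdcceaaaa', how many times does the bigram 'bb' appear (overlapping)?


Scanning 'dcbdcceaaaa' for bigram 'bb':
  Position 0: 'dc' -> no
  Position 1: 'cb' -> no
  Position 2: 'bd' -> no
  Position 3: 'dc' -> no
  Position 4: 'cc' -> no
  Position 5: 'ce' -> no
  Position 6: 'ea' -> no
  Position 7: 'aa' -> no
  Position 8: 'aa' -> no
  Position 9: 'aa' -> no
Total matches: 0

0


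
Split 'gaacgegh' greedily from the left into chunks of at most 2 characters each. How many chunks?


'gaacgegh' has 8 characters.
Chunking with max size 2:
  Chunk 1: 'ga' (positions 0-1)
  Chunk 2: 'ac' (positions 2-3)
  Chunk 3: 'ge' (positions 4-5)
  Chunk 4: 'gh' (positions 6-7)
Total chunks: ceil(8 / 2) = 4

4


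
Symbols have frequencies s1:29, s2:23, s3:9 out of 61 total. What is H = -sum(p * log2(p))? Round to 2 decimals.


Computing entropy H = -sum(p_i * log2(p_i)):
  s1: p = 29/61 = 0.4754, -p*log2(p) = 0.5100
  s2: p = 23/61 = 0.3770, -p*log2(p) = 0.5306
  s3: p = 9/61 = 0.1475, -p*log2(p) = 0.4073
H = sum of terms = 1.4479
Rounded to 2 decimals: 1.45

1.45


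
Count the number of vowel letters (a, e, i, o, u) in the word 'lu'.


Scanning each character of 'lu':
  Position 1: 'l' -> consonant (running count: 0)
  Position 2: 'u' -> vowel (running count: 1)
Total vowels: 1

1


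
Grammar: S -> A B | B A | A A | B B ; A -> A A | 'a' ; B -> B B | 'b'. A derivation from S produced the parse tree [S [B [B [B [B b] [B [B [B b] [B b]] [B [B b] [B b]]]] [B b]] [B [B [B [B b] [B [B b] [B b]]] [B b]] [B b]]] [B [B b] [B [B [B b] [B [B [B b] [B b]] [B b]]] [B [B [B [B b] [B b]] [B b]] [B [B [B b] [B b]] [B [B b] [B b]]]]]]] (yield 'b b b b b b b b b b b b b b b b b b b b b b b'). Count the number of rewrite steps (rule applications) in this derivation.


Every bracketed nonterminal node [X ...] in the tree is produced by exactly one rule application.
Reading the tree off as a leftmost derivation:
  Step 1: S  =>  B B   (applied S -> B B)
  Step 2: B B  =>  B B B   (applied B -> B B)
  Step 3: B B B  =>  B B B B   (applied B -> B B)
  Step 4: B B B B  =>  B B B B B   (applied B -> B B)
  Step 5: B B B B B  =>  b B B B B   (applied B -> b)
  Step 6: b B B B B  =>  b B B B B B   (applied B -> B B)
  Step 7: b B B B B B  =>  b B B B B B B   (applied B -> B B)
  Step 8: b B B B B B B  =>  b b B B B B B   (applied B -> b)
  Step 9: b b B B B B B  =>  b b b B B B B   (applied B -> b)
  Step 10: b b b B B B B  =>  b b b B B B B B   (applied B -> B B)
  Step 11: b b b B B B B B  =>  b b b b B B B B   (applied B -> b)
  Step 12: b b b b B B B B  =>  b b b b b B B B   (applied B -> b)
  Step 13: b b b b b B B B  =>  b b b b b b B B   (applied B -> b)
  Step 14: b b b b b b B B  =>  b b b b b b B B B   (applied B -> B B)
  Step 15: b b b b b b B B B  =>  b b b b b b B B B B   (applied B -> B B)
  Step 16: b b b b b b B B B B  =>  b b b b b b B B B B B   (applied B -> B B)
  Step 17: b b b b b b B B B B B  =>  b b b b b b b B B B B   (applied B -> b)
  Step 18: b b b b b b b B B B B  =>  b b b b b b b B B B B B   (applied B -> B B)
  Step 19: b b b b b b b B B B B B  =>  b b b b b b b b B B B B   (applied B -> b)
  Step 20: b b b b b b b b B B B B  =>  b b b b b b b b b B B B   (applied B -> b)
  Step 21: b b b b b b b b b B B B  =>  b b b b b b b b b b B B   (applied B -> b)
  Step 22: b b b b b b b b b b B B  =>  b b b b b b b b b b b B   (applied B -> b)
  Step 23: b b b b b b b b b b b B  =>  b b b b b b b b b b b B B   (applied B -> B B)
  Step 24: b b b b b b b b b b b B B  =>  b b b b b b b b b b b b B   (applied B -> b)
  Step 25: b b b b b b b b b b b b B  =>  b b b b b b b b b b b b B B   (applied B -> B B)
  Step 26: b b b b b b b b b b b b B B  =>  b b b b b b b b b b b b B B B   (applied B -> B B)
  Step 27: b b b b b b b b b b b b B B B  =>  b b b b b b b b b b b b b B B   (applied B -> b)
  Step 28: b b b b b b b b b b b b b B B  =>  b b b b b b b b b b b b b B B B   (applied B -> B B)
  Step 29: b b b b b b b b b b b b b B B B  =>  b b b b b b b b b b b b b B B B B   (applied B -> B B)
  Step 30: b b b b b b b b b b b b b B B B B  =>  b b b b b b b b b b b b b b B B B   (applied B -> b)
  Step 31: b b b b b b b b b b b b b b B B B  =>  b b b b b b b b b b b b b b b B B   (applied B -> b)
  Step 32: b b b b b b b b b b b b b b b B B  =>  b b b b b b b b b b b b b b b b B   (applied B -> b)
  Step 33: b b b b b b b b b b b b b b b b B  =>  b b b b b b b b b b b b b b b b B B   (applied B -> B B)
  Step 34: b b b b b b b b b b b b b b b b B B  =>  b b b b b b b b b b b b b b b b B B B   (applied B -> B B)
  Step 35: b b b b b b b b b b b b b b b b B B B  =>  b b b b b b b b b b b b b b b b B B B B   (applied B -> B B)
  Step 36: b b b b b b b b b b b b b b b b B B B B  =>  b b b b b b b b b b b b b b b b b B B B   (applied B -> b)
  Step 37: b b b b b b b b b b b b b b b b b B B B  =>  b b b b b b b b b b b b b b b b b b B B   (applied B -> b)
  Step 38: b b b b b b b b b b b b b b b b b b B B  =>  b b b b b b b b b b b b b b b b b b b B   (applied B -> b)
  Step 39: b b b b b b b b b b b b b b b b b b b B  =>  b b b b b b b b b b b b b b b b b b b B B   (applied B -> B B)
  Step 40: b b b b b b b b b b b b b b b b b b b B B  =>  b b b b b b b b b b b b b b b b b b b B B B   (applied B -> B B)
  Step 41: b b b b b b b b b b b b b b b b b b b B B B  =>  b b b b b b b b b b b b b b b b b b b b B B   (applied B -> b)
  Step 42: b b b b b b b b b b b b b b b b b b b b B B  =>  b b b b b b b b b b b b b b b b b b b b b B   (applied B -> b)
  Step 43: b b b b b b b b b b b b b b b b b b b b b B  =>  b b b b b b b b b b b b b b b b b b b b b B B   (applied B -> B B)
  Step 44: b b b b b b b b b b b b b b b b b b b b b B B  =>  b b b b b b b b b b b b b b b b b b b b b b B   (applied B -> b)
  Step 45: b b b b b b b b b b b b b b b b b b b b b b B  =>  b b b b b b b b b b b b b b b b b b b b b b b   (applied B -> b)
Final yield: b b b b b b b b b b b b b b b b b b b b b b b
Total rewrite steps: 45

45


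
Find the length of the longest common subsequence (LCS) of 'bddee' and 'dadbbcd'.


DP table for LCS of 'bddee' and 'dadbbcd':
       d  a  d  b  b  c  d
    0  0  0  0  0  0  0  0
  b 0  0  0  0  1  1  1  1
  d 0  1  1  1  1  1  1  2
  d 0  1  1  2  2  2  2  2
  e 0  1  1  2  2  2  2  2
  e 0  1  1  2  2  2  2  2
LCS: 'bd'
LCS length = 2

2


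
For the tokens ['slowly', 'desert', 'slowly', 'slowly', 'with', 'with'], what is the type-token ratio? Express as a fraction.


Tokens: 6
Unique types: ('desert', 'slowly', 'with') = 3
TTR = 3/6
Simplify: divide both by 3 -> 1/2
TTR = 1/2

1/2


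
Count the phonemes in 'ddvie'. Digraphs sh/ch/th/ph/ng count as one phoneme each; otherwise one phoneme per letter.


Parsing 'ddvie' greedily, digraphs first:
  'd' -> consonant phoneme (phonemes so far: 1)
  'd' -> consonant phoneme (phonemes so far: 2)
  'v' -> consonant phoneme (phonemes so far: 3)
  'i' -> vowel phoneme (phonemes so far: 4)
  'e' -> vowel phoneme (phonemes so far: 5)
Total phonemes: 5

5


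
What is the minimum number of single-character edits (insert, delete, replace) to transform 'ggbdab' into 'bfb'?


Building DP table for s1='ggbdab' (len 6) and s2='bfb' (len 3):
       b  f  b
    0  1  2  3
  g 1  1  2  3
  g 2  2  2  3
  b 3  2  3  2
  d 4  3  3  3
  a 5  4  4  4
  b 6  5  5  4
Edit distance = dp[6][3] = 4

4


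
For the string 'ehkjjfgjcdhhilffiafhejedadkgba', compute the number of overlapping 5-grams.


String 'ehkjjfgjcdhhilffiafhejedadkgba' has length L = 30.
Number of overlapping n-grams = L - n + 1
Substituting: 30 - 5 + 1 = 26

26


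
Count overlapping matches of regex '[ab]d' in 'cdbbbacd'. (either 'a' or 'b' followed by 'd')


Pattern: [ab]d means either 'a' or 'b' followed by 'd'.
Scanning 'cdbbbacd' position-by-position:
  Pos 0: window 'cd' -> no
  Pos 1: window 'db' -> no
  Pos 2: window 'bb' -> no
  Pos 3: window 'bb' -> no
  Pos 4: window 'ba' -> no
  Pos 5: window 'ac' -> no
  Pos 6: window 'cd' -> no
  Pos 7: window 'd' -> no
Total matches: 0

0


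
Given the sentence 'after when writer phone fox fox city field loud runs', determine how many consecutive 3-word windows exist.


Word trigrams from [10] words:
  Trigram 1: (after when writer)
  Trigram 2: (when writer phone)
  Trigram 3: (writer phone fox)
  Trigram 4: (phone fox fox)
  Trigram 5: (fox fox city)
  Trigram 6: (fox city field)
  Trigram 7: (city field loud)
  Trigram 8: (field loud runs)
Total word trigrams: 10 - 2 = 8

8


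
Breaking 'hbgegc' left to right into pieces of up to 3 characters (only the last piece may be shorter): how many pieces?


'hbgegc' has 6 characters.
Chunking with max size 3:
  Chunk 1: 'hbg' (positions 0-2)
  Chunk 2: 'egc' (positions 3-5)
Total chunks: ceil(6 / 3) = 2

2


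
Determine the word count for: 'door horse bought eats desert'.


Counting words by splitting on spaces:
  Word 1: 'door'
  Word 2: 'horse'
  Word 3: 'bought'
  Word 4: 'eats'
  Word 5: 'desert'
Total words: 5

5


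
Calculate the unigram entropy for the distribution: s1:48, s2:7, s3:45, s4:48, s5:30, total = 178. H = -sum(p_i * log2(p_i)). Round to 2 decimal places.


Computing entropy H = -sum(p_i * log2(p_i)):
  s1: p = 48/178 = 0.2697, -p*log2(p) = 0.5099
  s2: p = 7/178 = 0.0393, -p*log2(p) = 0.1836
  s3: p = 45/178 = 0.2528, -p*log2(p) = 0.5015
  s4: p = 48/178 = 0.2697, -p*log2(p) = 0.5099
  s5: p = 30/178 = 0.1685, -p*log2(p) = 0.4330
H = sum of terms = 2.1379
Rounded to 2 decimals: 2.14

2.14


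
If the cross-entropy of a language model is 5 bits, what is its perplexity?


Perplexity formula: PP = 2^H
H = 5
PP = 2^5
Steps: 2^1 = 2, 2^2 = 4, 2^3 = 8, 2^4 = 16, 2^5 = 32
PP = 32

32


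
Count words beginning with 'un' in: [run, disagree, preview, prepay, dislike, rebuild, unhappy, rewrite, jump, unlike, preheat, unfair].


Checking each word for prefix 'un':
  'run' -> no (count: 0)
  'disagree' -> no (count: 0)
  'preview' -> no (count: 0)
  'prepay' -> no (count: 0)
  'dislike' -> no (count: 0)
  'rebuild' -> no (count: 0)
  'unhappy' -> YES, starts with 'un' (count: 1)
  'rewrite' -> no (count: 1)
  'jump' -> no (count: 1)
  'unlike' -> YES, starts with 'un' (count: 2)
  'preheat' -> no (count: 2)
  'unfair' -> YES, starts with 'un' (count: 3)
Total with prefix 'un': 3

3


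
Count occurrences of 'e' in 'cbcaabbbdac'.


Scanning 'cbcaabbbdac' for 'e':
  No matches found.
Total occurrences of 'e': 0

0


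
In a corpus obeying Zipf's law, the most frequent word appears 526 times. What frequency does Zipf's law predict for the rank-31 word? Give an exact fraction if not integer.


Zipf's law: freq(rank) = f1 / rank
f1 = 526, rank = 31
freq = 526 / 31
GCD(526, 31) = 1
Simplified: 526/31

526/31


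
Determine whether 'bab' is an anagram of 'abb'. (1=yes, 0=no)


Sort characters of 'bab': 'abb'
Sort characters of 'abb': 'abb'
Sorted forms match -> they ARE anagrams
Result: 1

1


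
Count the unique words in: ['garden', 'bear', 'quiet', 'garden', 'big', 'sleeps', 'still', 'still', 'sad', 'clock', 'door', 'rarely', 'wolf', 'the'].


Listing all tokens and tracking unique types:
  Token 1: 'garden' -> NEW (unique so far: 1)
  Token 2: 'bear' -> NEW (unique so far: 2)
  Token 3: 'quiet' -> NEW (unique so far: 3)
  Token 4: 'garden' -> duplicate (unique so far: 3)
  Token 5: 'big' -> NEW (unique so far: 4)
  Token 6: 'sleeps' -> NEW (unique so far: 5)
  Token 7: 'still' -> NEW (unique so far: 6)
  Token 8: 'still' -> duplicate (unique so far: 6)
  Token 9: 'sad' -> NEW (unique so far: 7)
  Token 10: 'clock' -> NEW (unique so far: 8)
  Token 11: 'door' -> NEW (unique so far: 9)
  Token 12: 'rarely' -> NEW (unique so far: 10)
  Token 13: 'wolf' -> NEW (unique so far: 11)
  Token 14: 'the' -> NEW (unique so far: 12)
Unique types: ('bear', 'big', 'clock', 'door', 'garden', 'quiet', 'rarely', 'sad', 'sleeps', 'still', 'the', 'wolf')
Vocabulary size: 12

12
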